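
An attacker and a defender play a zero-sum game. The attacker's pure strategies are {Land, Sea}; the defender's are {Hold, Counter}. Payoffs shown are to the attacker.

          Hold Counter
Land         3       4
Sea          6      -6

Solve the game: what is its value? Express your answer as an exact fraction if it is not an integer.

42/13

Row minima: Land → 3, Sea → -6; maximin = 3.
Column maxima: Hold → 6, Counter → 4; minimax = 4.
3 ≠ 4, so there is no saddle point; optimal play is mixed.
Let the attacker play Land with probability p. Expected payoff against Hold: 3p + 6(1−p) = −3p + 6; against Counter: 4p + (-6)(1−p) = 10p − 6.
Setting these equal: −3p + 6 = 10p − 6 ⇒ −13p = -12 ⇒ p = 12/13, and the value is (-3)·(12/13) + 6 = 42/13.
For the defender: with q = P(Hold), equating Land's and Sea's payoffs gives −q + 4 = 12q − 6 ⇒ q = 10/13.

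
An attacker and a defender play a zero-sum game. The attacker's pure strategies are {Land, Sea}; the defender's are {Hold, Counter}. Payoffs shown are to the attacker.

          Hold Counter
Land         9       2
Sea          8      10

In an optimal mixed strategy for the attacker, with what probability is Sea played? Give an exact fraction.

7/9

Row minima: Land → 2, Sea → 8; maximin = 8.
Column maxima: Hold → 9, Counter → 10; minimax = 9.
8 ≠ 9, so there is no saddle point; optimal play is mixed.
Let the attacker play Land with probability p. Expected payoff against Hold: 9p + 8(1−p) = p + 8; against Counter: 2p + 10(1−p) = −8p + 10.
Setting these equal: p + 8 = −8p + 10 ⇒ 9p = 2 ⇒ p = 2/9, and the value is (1)·(2/9) + 8 = 74/9.
For the defender: with q = P(Hold), equating Land's and Sea's payoffs gives 7q + 2 = −2q + 10 ⇒ q = 8/9.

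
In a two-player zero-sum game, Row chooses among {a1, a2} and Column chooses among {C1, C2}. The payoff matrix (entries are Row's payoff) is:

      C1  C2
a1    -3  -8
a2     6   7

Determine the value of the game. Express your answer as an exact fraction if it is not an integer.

Row minima: a1 → -8, a2 → 6; maximin = 6.
Column maxima: C1 → 6, C2 → 7; minimax = 6.
Since maximin = minimax = 6, there is a saddle point and the value is 6.

6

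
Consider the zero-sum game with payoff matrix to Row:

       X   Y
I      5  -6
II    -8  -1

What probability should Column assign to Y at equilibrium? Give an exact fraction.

Row minima: I → -6, II → -8; maximin = -6.
Column maxima: X → 5, Y → -1; minimax = -1.
-6 ≠ -1, so there is no saddle point; optimal play is mixed.
Let Row play I with probability p. Expected payoff against X: 5p + (-8)(1−p) = 13p − 8; against Y: (-6)p + (-1)(1−p) = −5p − 1.
Setting these equal: 13p − 8 = −5p − 1 ⇒ 18p = 7 ⇒ p = 7/18, and the value is (13)·(7/18) − 8 = -53/18.
For Column: with q = P(X), equating I's and II's payoffs gives 11q − 6 = −7q − 1 ⇒ q = 5/18.

13/18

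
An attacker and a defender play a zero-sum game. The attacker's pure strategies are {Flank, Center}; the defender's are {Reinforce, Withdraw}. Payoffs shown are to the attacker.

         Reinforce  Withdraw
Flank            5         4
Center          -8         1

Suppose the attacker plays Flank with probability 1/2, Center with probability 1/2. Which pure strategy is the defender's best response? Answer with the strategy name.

If the defender plays Reinforce, the attacker's expected payoff is (1/2)·5 + (1/2)·(-8) = -3/2.
If the defender plays Withdraw, the attacker's expected payoff is (1/2)·4 + (1/2)·1 = 5/2.
The defender minimizes the attacker's payoff; the smallest is -3/2, so the best response is Reinforce.

Reinforce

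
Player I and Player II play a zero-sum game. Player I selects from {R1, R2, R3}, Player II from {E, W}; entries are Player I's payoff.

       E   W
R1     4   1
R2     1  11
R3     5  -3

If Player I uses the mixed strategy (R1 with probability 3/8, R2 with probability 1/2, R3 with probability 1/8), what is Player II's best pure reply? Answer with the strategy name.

If Player II plays E, Player I's expected payoff is (3/8)·4 + (1/2)·1 + (1/8)·5 = 21/8.
If Player II plays W, Player I's expected payoff is (3/8)·1 + (1/2)·11 + (1/8)·(-3) = 11/2.
Player II minimizes Player I's payoff; the smallest is 21/8, so the best response is E.

E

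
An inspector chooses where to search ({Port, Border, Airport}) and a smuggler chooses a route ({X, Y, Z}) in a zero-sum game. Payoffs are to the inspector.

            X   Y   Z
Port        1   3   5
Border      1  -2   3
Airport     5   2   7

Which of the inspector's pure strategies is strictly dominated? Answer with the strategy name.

Airport gives a strictly higher payoff than Border against every column: 5 > 1, 2 > -2, 7 > 3.
So Border is strictly dominated and the inspector never plays it.

Border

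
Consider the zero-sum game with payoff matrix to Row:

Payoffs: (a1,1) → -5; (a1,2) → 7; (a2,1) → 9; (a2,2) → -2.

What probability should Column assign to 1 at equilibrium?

Row minima: a1 → -5, a2 → -2; maximin = -2.
Column maxima: 1 → 9, 2 → 7; minimax = 7.
-2 ≠ 7, so there is no saddle point; optimal play is mixed.
Let Row play a1 with probability p. Expected payoff against 1: (-5)p + 9(1−p) = −14p + 9; against 2: 7p + (-2)(1−p) = 9p − 2.
Setting these equal: −14p + 9 = 9p − 2 ⇒ −23p = -11 ⇒ p = 11/23, and the value is (-14)·(11/23) + 9 = 53/23.
For Column: with q = P(1), equating a1's and a2's payoffs gives −12q + 7 = 11q − 2 ⇒ q = 9/23.

9/23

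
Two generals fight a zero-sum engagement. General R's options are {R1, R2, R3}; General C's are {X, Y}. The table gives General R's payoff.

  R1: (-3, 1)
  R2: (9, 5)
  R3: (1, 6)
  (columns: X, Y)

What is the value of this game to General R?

Row minima: R1 → -3, R2 → 5, R3 → 1; maximin = 5.
Column maxima: X → 9, Y → 6; minimax = 6.
5 ≠ 6, so there is no saddle point; optimal play is mixed.
R1 is strictly dominated by R2, so General R never plays it.
On the remaining 2×2 (R2, R3 vs X, Y):
Let General R play R2 with probability p. Expected payoff against X: 9p + 1(1−p) = 8p + 1; against Y: 5p + 6(1−p) = −p + 6.
Setting these equal: 8p + 1 = −p + 6 ⇒ 9p = 5 ⇒ p = 5/9, and the value is (8)·(5/9) + 1 = 49/9.
For General C: with q = P(X), equating R2's and R3's payoffs gives 4q + 5 = −5q + 6 ⇒ q = 1/9.

49/9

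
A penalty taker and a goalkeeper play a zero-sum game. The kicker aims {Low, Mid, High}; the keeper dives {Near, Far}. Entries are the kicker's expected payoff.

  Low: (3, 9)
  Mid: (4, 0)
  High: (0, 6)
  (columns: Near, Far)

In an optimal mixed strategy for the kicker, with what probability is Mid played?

3/5

Row minima: Low → 3, Mid → 0, High → 0; maximin = 3.
Column maxima: Near → 4, Far → 9; minimax = 4.
3 ≠ 4, so there is no saddle point; optimal play is mixed.
High is strictly dominated by Low, so the kicker never plays it.
On the remaining 2×2 (Low, Mid vs Near, Far):
Let the kicker play Low with probability p. Expected payoff against Near: 3p + 4(1−p) = −p + 4; against Far: 9p + 0(1−p) = 9p.
Setting these equal: −p + 4 = 9p ⇒ −10p = -4 ⇒ p = 2/5, and the value is (-1)·(2/5) + 4 = 18/5.
For the keeper: with q = P(Near), equating Low's and Mid's payoffs gives −6q + 9 = 4q ⇒ q = 9/10.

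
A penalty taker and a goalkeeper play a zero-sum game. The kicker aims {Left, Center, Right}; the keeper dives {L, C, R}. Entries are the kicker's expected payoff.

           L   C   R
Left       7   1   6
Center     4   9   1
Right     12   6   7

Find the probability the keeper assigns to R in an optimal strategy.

Row minima: Left → 1, Center → 1, Right → 6; maximin = 6.
Column maxima: L → 12, C → 9, R → 7; minimax = 7.
6 ≠ 7, so there is no saddle point; optimal play is mixed.
Left is strictly dominated by Right, so the kicker never plays it.
L is strictly dominated by R (it gives the kicker strictly more in every row), so the keeper never plays it.
On the remaining 2×2 (Center, Right vs C, R):
Let the kicker play Center with probability p. Expected payoff against C: 9p + 6(1−p) = 3p + 6; against R: 1p + 7(1−p) = −6p + 7.
Setting these equal: 3p + 6 = −6p + 7 ⇒ 9p = 1 ⇒ p = 1/9, and the value is (3)·(1/9) + 6 = 19/3.
For the keeper: with q = P(C), equating Center's and Right's payoffs gives 8q + 1 = −q + 7 ⇒ q = 2/3.

1/3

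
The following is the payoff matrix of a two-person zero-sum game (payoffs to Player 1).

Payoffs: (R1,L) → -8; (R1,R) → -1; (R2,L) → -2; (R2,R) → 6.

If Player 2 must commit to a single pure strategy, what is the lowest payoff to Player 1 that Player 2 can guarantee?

Column maxima: L → -2, R → 6.
The smallest of these is -2.

-2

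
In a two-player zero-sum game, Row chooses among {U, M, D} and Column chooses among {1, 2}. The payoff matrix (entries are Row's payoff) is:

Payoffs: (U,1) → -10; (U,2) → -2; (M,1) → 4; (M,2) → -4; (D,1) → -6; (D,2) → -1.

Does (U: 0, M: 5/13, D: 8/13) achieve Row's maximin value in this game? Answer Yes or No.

Against 1 this mix gives (5/13)·4 + (8/13)·(-6) = -28/13.
Against 2 this mix gives (5/13)·(-4) + (8/13)·(-1) = -28/13.
All of Column's active replies (1, 2) yield -28/13, and no column does worse for Row. The mix makes Column indifferent and guarantees -28/13, so it is optimal.

Yes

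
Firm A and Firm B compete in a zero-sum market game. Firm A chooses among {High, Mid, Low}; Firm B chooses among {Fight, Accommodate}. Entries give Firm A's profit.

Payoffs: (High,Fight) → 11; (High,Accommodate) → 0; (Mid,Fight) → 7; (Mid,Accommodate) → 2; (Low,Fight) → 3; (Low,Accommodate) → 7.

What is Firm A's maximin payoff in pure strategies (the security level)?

3

Row minima: High → 0, Mid → 2, Low → 3.
The best of these is 3.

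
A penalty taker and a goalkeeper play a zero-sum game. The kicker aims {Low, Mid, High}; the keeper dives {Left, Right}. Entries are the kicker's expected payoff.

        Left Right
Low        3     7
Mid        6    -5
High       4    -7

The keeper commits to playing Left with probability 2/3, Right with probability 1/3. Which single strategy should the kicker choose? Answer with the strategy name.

Low

Expected payoff of Low: (2/3)·3 + (1/3)·7 = 13/3.
Expected payoff of Mid: (2/3)·6 + (1/3)·(-5) = 7/3.
Expected payoff of High: (2/3)·4 + (1/3)·(-7) = 1/3.
The largest is 13/3, so the kicker's best response is Low.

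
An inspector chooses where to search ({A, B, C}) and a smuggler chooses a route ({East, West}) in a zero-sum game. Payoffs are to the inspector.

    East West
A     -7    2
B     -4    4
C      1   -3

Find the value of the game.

-2/3

Row minima: A → -7, B → -4, C → -3; maximin = -3.
Column maxima: East → 1, West → 4; minimax = 1.
-3 ≠ 1, so there is no saddle point; optimal play is mixed.
A is strictly dominated by B, so the inspector never plays it.
On the remaining 2×2 (B, C vs East, West):
Let the inspector play B with probability p. Expected payoff against East: (-4)p + 1(1−p) = −5p + 1; against West: 4p + (-3)(1−p) = 7p − 3.
Setting these equal: −5p + 1 = 7p − 3 ⇒ −12p = -4 ⇒ p = 1/3, and the value is (-5)·(1/3) + 1 = -2/3.
For the smuggler: with q = P(East), equating B's and C's payoffs gives −8q + 4 = 4q − 3 ⇒ q = 7/12.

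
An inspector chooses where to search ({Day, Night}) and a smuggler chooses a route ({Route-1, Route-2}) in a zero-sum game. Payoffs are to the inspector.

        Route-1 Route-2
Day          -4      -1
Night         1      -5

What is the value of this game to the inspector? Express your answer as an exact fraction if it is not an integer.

Row minima: Day → -4, Night → -5; maximin = -4.
Column maxima: Route-1 → 1, Route-2 → -1; minimax = -1.
-4 ≠ -1, so there is no saddle point; optimal play is mixed.
Let the inspector play Day with probability p. Expected payoff against Route-1: (-4)p + 1(1−p) = −5p + 1; against Route-2: (-1)p + (-5)(1−p) = 4p − 5.
Setting these equal: −5p + 1 = 4p − 5 ⇒ −9p = -6 ⇒ p = 2/3, and the value is (-5)·(2/3) + 1 = -7/3.
For the smuggler: with q = P(Route-1), equating Day's and Night's payoffs gives −3q − 1 = 6q − 5 ⇒ q = 4/9.

-7/3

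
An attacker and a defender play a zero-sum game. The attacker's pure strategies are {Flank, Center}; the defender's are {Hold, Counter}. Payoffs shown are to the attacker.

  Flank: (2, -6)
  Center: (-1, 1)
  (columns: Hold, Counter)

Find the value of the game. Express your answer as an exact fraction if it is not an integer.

-2/5

Row minima: Flank → -6, Center → -1; maximin = -1.
Column maxima: Hold → 2, Counter → 1; minimax = 1.
-1 ≠ 1, so there is no saddle point; optimal play is mixed.
Let the attacker play Flank with probability p. Expected payoff against Hold: 2p + (-1)(1−p) = 3p − 1; against Counter: (-6)p + 1(1−p) = −7p + 1.
Setting these equal: 3p − 1 = −7p + 1 ⇒ 10p = 2 ⇒ p = 1/5, and the value is (3)·(1/5) − 1 = -2/5.
For the defender: with q = P(Hold), equating Flank's and Center's payoffs gives 8q − 6 = −2q + 1 ⇒ q = 7/10.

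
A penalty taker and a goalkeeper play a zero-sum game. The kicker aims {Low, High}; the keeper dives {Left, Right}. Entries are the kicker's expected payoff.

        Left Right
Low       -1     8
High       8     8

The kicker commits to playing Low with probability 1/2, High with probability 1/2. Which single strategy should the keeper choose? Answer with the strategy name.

If the keeper plays Left, the kicker's expected payoff is (1/2)·(-1) + (1/2)·8 = 7/2.
If the keeper plays Right, the kicker's expected payoff is (1/2)·8 + (1/2)·8 = 8.
The keeper minimizes the kicker's payoff; the smallest is 7/2, so the best response is Left.

Left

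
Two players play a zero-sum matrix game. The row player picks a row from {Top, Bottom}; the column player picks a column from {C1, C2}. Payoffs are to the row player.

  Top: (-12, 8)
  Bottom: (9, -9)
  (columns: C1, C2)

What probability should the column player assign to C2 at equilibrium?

21/38

Row minima: Top → -12, Bottom → -9; maximin = -9.
Column maxima: C1 → 9, C2 → 8; minimax = 8.
-9 ≠ 8, so there is no saddle point; optimal play is mixed.
Let the row player play Top with probability p. Expected payoff against C1: (-12)p + 9(1−p) = −21p + 9; against C2: 8p + (-9)(1−p) = 17p − 9.
Setting these equal: −21p + 9 = 17p − 9 ⇒ −38p = -18 ⇒ p = 9/19, and the value is (-21)·(9/19) + 9 = -18/19.
For the column player: with q = P(C1), equating Top's and Bottom's payoffs gives −20q + 8 = 18q − 9 ⇒ q = 17/38.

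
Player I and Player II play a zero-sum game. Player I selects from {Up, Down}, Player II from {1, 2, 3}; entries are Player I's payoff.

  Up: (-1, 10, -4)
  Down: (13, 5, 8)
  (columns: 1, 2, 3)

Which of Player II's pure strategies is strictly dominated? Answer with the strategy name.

1

3 holds Player I's payoff strictly below 1 in every row: -4 < -1, 8 < 13.
So 1 is strictly dominated for Player II.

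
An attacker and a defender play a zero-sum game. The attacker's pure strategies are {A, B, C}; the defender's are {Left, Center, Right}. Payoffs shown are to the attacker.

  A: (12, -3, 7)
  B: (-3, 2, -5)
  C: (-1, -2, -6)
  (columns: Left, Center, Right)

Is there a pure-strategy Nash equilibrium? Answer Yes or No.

Row minima: A → -3, B → -5, C → -6; maximin = -3.
Column maxima: Left → 12, Center → 2, Right → 7; minimax = 2.
-3 ≠ 2, so no pure-strategy equilibrium exists.

No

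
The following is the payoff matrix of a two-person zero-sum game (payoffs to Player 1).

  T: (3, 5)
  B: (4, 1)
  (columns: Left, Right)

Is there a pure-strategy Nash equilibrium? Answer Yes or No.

No

Row minima: T → 3, B → 1; maximin = 3.
Column maxima: Left → 4, Right → 5; minimax = 4.
3 ≠ 4, so no pure-strategy equilibrium exists.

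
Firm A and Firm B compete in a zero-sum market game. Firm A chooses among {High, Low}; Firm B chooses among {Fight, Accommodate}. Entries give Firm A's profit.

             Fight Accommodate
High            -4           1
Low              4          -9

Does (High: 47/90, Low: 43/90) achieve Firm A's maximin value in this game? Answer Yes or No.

Against Fight this mix gives (47/90)·(-4) + (43/90)·4 = -8/45.
Against Accommodate this mix gives (47/90)·1 + (43/90)·(-9) = -34/9.
Firm B will play Accommodate, holding Firm A to -34/9. Shifting weight toward the row that does better against Accommodate would raise this floor (the equalizing mix achieves -16/9 against both Accommodate and Fight), so the proposed strategy is not optimal.

No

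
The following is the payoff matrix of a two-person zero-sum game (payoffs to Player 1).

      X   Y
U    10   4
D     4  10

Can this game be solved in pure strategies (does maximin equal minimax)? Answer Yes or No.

Row minima: U → 4, D → 4; maximin = 4.
Column maxima: X → 10, Y → 10; minimax = 10.
4 ≠ 10, so no pure-strategy equilibrium exists.

No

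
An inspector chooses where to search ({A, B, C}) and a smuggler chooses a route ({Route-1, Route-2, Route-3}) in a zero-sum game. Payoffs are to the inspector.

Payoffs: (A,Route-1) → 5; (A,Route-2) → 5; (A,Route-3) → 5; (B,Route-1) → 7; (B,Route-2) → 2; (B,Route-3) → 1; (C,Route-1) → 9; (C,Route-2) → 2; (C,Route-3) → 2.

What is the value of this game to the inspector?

5

Row minima: A → 5, B → 1, C → 2; maximin = 5.
Column maxima: Route-1 → 9, Route-2 → 5, Route-3 → 5; minimax = 5.
Since maximin = minimax = 5, there is a saddle point and the value is 5.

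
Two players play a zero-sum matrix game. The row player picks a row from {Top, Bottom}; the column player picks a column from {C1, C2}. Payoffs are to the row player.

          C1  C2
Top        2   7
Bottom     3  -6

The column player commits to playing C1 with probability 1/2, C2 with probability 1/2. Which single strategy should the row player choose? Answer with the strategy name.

Top

Expected payoff of Top: (1/2)·2 + (1/2)·7 = 9/2.
Expected payoff of Bottom: (1/2)·3 + (1/2)·(-6) = -3/2.
The largest is 9/2, so the row player's best response is Top.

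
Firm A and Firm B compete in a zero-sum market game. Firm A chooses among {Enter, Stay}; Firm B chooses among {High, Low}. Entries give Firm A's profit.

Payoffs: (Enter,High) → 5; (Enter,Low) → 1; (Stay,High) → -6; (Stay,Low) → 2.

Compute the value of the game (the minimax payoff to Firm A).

Row minima: Enter → 1, Stay → -6; maximin = 1.
Column maxima: High → 5, Low → 2; minimax = 2.
1 ≠ 2, so there is no saddle point; optimal play is mixed.
Let Firm A play Enter with probability p. Expected payoff against High: 5p + (-6)(1−p) = 11p − 6; against Low: 1p + 2(1−p) = −p + 2.
Setting these equal: 11p − 6 = −p + 2 ⇒ 12p = 8 ⇒ p = 2/3, and the value is (11)·(2/3) − 6 = 4/3.
For Firm B: with q = P(High), equating Enter's and Stay's payoffs gives 4q + 1 = −8q + 2 ⇒ q = 1/12.

4/3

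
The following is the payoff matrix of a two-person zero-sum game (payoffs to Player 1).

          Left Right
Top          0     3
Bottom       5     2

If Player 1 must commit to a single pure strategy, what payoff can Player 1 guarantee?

2

Row minima: Top → 0, Bottom → 2.
The best of these is 2.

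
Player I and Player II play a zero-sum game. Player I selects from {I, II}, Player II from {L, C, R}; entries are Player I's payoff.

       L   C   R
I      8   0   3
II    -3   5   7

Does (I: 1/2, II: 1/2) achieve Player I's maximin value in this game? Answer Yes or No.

Against L this mix gives (1/2)·8 + (1/2)·(-3) = 5/2.
Against C this mix gives (1/2)·0 + (1/2)·5 = 5/2.
Against R this mix gives (1/2)·3 + (1/2)·7 = 5.
All of Player II's active replies (L, C) yield 5/2, and no column does worse for Player I. The mix makes Player II indifferent and guarantees 5/2, so it is optimal.

Yes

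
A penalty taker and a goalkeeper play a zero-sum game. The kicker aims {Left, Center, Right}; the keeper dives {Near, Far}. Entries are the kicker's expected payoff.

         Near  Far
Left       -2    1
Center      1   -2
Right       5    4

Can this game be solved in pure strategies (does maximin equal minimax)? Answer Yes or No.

Row minima: Left → -2, Center → -2, Right → 4; maximin = 4.
Column maxima: Near → 5, Far → 4; minimax = 4.
maximin = minimax = 4, so a saddle point exists.

Yes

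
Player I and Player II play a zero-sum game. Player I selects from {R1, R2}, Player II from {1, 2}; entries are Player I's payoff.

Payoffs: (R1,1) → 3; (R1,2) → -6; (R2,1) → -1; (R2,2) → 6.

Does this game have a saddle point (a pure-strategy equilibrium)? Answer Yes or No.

No

Row minima: R1 → -6, R2 → -1; maximin = -1.
Column maxima: 1 → 3, 2 → 6; minimax = 3.
-1 ≠ 3, so no pure-strategy equilibrium exists.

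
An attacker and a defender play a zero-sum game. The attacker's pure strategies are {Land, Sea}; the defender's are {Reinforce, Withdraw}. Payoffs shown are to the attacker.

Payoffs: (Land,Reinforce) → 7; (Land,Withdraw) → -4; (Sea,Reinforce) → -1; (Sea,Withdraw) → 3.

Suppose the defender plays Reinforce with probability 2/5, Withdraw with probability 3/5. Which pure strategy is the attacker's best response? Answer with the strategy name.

Expected payoff of Land: (2/5)·7 + (3/5)·(-4) = 2/5.
Expected payoff of Sea: (2/5)·(-1) + (3/5)·3 = 7/5.
The largest is 7/5, so the attacker's best response is Sea.

Sea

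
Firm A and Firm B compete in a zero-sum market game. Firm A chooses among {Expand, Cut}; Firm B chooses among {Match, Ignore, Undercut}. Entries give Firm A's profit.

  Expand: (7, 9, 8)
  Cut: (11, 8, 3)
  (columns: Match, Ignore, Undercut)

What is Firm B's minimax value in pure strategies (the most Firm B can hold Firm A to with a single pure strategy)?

Column maxima: Match → 11, Ignore → 9, Undercut → 8.
The smallest of these is 8.

8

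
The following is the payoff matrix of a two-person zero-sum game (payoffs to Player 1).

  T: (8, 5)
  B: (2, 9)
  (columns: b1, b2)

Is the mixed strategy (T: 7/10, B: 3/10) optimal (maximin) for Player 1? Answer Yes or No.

Yes

Against b1 this mix gives (7/10)·8 + (3/10)·2 = 31/5.
Against b2 this mix gives (7/10)·5 + (3/10)·9 = 31/5.
All of Player 2's active replies (b1, b2) yield 31/5, and no column does worse for Player 1. The mix makes Player 2 indifferent and guarantees 31/5, so it is optimal.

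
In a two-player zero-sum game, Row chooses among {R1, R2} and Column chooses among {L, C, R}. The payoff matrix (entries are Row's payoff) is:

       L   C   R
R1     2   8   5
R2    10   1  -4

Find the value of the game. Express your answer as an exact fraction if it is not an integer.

Row minima: R1 → 2, R2 → -4; maximin = 2.
Column maxima: L → 10, C → 8, R → 5; minimax = 5.
2 ≠ 5, so there is no saddle point; optimal play is mixed.
C is strictly dominated by R (it gives Row strictly more in every row), so Column never plays it.
On the remaining 2×2 (R1, R2 vs L, R):
Let Row play R1 with probability p. Expected payoff against L: 2p + 10(1−p) = −8p + 10; against R: 5p + (-4)(1−p) = 9p − 4.
Setting these equal: −8p + 10 = 9p − 4 ⇒ −17p = -14 ⇒ p = 14/17, and the value is (-8)·(14/17) + 10 = 58/17.
For Column: with q = P(L), equating R1's and R2's payoffs gives −3q + 5 = 14q − 4 ⇒ q = 9/17.

58/17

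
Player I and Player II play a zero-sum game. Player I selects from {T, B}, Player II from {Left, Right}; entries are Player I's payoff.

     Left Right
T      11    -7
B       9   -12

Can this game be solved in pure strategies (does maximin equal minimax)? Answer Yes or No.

Row minima: T → -7, B → -12; maximin = -7.
Column maxima: Left → 11, Right → -7; minimax = -7.
maximin = minimax = -7, so a saddle point exists.

Yes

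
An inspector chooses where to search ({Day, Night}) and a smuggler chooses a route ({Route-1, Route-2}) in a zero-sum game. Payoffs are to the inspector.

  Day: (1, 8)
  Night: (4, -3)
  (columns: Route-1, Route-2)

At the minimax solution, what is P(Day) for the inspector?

Row minima: Day → 1, Night → -3; maximin = 1.
Column maxima: Route-1 → 4, Route-2 → 8; minimax = 4.
1 ≠ 4, so there is no saddle point; optimal play is mixed.
Let the inspector play Day with probability p. Expected payoff against Route-1: 1p + 4(1−p) = −3p + 4; against Route-2: 8p + (-3)(1−p) = 11p − 3.
Setting these equal: −3p + 4 = 11p − 3 ⇒ −14p = -7 ⇒ p = 1/2, and the value is (-3)·(1/2) + 4 = 5/2.
For the smuggler: with q = P(Route-1), equating Day's and Night's payoffs gives −7q + 8 = 7q − 3 ⇒ q = 11/14.

1/2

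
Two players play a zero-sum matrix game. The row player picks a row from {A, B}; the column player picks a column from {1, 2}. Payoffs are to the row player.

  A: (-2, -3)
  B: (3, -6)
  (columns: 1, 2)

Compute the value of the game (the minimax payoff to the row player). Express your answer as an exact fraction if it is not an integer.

-3

Row minima: A → -3, B → -6; maximin = -3.
Column maxima: 1 → 3, 2 → -3; minimax = -3.
Since maximin = minimax = -3, there is a saddle point and the value is -3.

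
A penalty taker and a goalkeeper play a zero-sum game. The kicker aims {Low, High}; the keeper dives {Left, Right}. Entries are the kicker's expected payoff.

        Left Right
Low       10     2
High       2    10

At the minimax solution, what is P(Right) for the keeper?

1/2

Row minima: Low → 2, High → 2; maximin = 2.
Column maxima: Left → 10, Right → 10; minimax = 10.
2 ≠ 10, so there is no saddle point; optimal play is mixed.
Let the kicker play Low with probability p. Expected payoff against Left: 10p + 2(1−p) = 8p + 2; against Right: 2p + 10(1−p) = −8p + 10.
Setting these equal: 8p + 2 = −8p + 10 ⇒ 16p = 8 ⇒ p = 1/2, and the value is (8)·(1/2) + 2 = 6.
For the keeper: with q = P(Left), equating Low's and High's payoffs gives 8q + 2 = −8q + 10 ⇒ q = 1/2.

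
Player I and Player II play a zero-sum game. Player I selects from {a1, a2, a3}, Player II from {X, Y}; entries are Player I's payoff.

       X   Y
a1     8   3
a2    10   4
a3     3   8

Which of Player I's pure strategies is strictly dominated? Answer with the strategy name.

a2 gives a strictly higher payoff than a1 against every column: 10 > 8, 4 > 3.
So a1 is strictly dominated and Player I never plays it.

a1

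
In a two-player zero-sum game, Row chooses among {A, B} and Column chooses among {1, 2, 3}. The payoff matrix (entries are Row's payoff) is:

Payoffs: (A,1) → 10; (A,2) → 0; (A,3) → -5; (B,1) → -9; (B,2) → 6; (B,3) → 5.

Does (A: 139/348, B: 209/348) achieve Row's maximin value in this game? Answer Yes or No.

Against 1 this mix gives (139/348)·10 + (209/348)·(-9) = -491/348.
Against 2 this mix gives (139/348)·0 + (209/348)·6 = 209/58.
Against 3 this mix gives (139/348)·(-5) + (209/348)·5 = 175/174.
Column will play 1, holding Row to -491/348. Shifting weight toward the row that does better against 1 would raise this floor (the equalizing mix achieves 5/29 against both 1 and 3), so the proposed strategy is not optimal.

No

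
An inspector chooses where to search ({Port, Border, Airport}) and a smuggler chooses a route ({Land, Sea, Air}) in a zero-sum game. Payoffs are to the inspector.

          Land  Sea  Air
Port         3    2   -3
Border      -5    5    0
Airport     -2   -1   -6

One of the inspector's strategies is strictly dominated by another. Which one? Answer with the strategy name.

Port gives a strictly higher payoff than Airport against every column: 3 > -2, 2 > -1, -3 > -6.
So Airport is strictly dominated and the inspector never plays it.

Airport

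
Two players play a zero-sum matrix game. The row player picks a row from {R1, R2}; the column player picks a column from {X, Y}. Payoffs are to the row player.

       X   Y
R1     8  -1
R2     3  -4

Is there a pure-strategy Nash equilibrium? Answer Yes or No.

Row minima: R1 → -1, R2 → -4; maximin = -1.
Column maxima: X → 8, Y → -1; minimax = -1.
maximin = minimax = -1, so a saddle point exists.

Yes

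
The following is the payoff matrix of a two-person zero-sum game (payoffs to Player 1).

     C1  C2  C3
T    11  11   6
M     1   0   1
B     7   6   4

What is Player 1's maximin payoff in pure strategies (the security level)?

6

Row minima: T → 6, M → 0, B → 4.
The best of these is 6.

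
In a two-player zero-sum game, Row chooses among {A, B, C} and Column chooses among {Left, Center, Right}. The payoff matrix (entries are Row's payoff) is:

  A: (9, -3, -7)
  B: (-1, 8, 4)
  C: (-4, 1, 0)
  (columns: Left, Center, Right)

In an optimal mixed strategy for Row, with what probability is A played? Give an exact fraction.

Row minima: A → -7, B → -1, C → -4; maximin = -1.
Column maxima: Left → 9, Center → 8, Right → 4; minimax = 4.
-1 ≠ 4, so there is no saddle point; optimal play is mixed.
C is strictly dominated by B, so Row never plays it.
Center is strictly dominated by Right (it gives Row strictly more in every row), so Column never plays it.
On the remaining 2×2 (A, B vs Left, Right):
Let Row play A with probability p. Expected payoff against Left: 9p + (-1)(1−p) = 10p − 1; against Right: (-7)p + 4(1−p) = −11p + 4.
Setting these equal: 10p − 1 = −11p + 4 ⇒ 21p = 5 ⇒ p = 5/21, and the value is (10)·(5/21) − 1 = 29/21.
For Column: with q = P(Left), equating A's and B's payoffs gives 16q − 7 = −5q + 4 ⇒ q = 11/21.

5/21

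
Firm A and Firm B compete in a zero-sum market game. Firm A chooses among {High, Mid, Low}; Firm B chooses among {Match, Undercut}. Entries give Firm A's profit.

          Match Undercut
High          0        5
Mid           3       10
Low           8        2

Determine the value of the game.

74/13

Row minima: High → 0, Mid → 3, Low → 2; maximin = 3.
Column maxima: Match → 8, Undercut → 10; minimax = 8.
3 ≠ 8, so there is no saddle point; optimal play is mixed.
High is strictly dominated by Mid, so Firm A never plays it.
On the remaining 2×2 (Mid, Low vs Match, Undercut):
Let Firm A play Mid with probability p. Expected payoff against Match: 3p + 8(1−p) = −5p + 8; against Undercut: 10p + 2(1−p) = 8p + 2.
Setting these equal: −5p + 8 = 8p + 2 ⇒ −13p = -6 ⇒ p = 6/13, and the value is (-5)·(6/13) + 8 = 74/13.
For Firm B: with q = P(Match), equating Mid's and Low's payoffs gives −7q + 10 = 6q + 2 ⇒ q = 8/13.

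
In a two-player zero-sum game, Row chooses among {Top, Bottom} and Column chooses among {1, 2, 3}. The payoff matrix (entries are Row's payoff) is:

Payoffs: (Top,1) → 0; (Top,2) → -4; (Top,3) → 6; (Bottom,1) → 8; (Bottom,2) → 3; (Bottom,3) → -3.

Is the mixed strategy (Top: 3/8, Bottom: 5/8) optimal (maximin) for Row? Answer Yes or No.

Against 1 this mix gives (3/8)·0 + (5/8)·8 = 5.
Against 2 this mix gives (3/8)·(-4) + (5/8)·3 = 3/8.
Against 3 this mix gives (3/8)·6 + (5/8)·(-3) = 3/8.
All of Column's active replies (2, 3) yield 3/8, and no column does worse for Row. The mix makes Column indifferent and guarantees 3/8, so it is optimal.

Yes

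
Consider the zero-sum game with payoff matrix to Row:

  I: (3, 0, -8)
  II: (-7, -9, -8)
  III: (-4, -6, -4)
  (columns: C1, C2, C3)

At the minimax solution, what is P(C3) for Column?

3/5

Row minima: I → -8, II → -9, III → -6; maximin = -6.
Column maxima: C1 → 3, C2 → 0, C3 → -4; minimax = -4.
-6 ≠ -4, so there is no saddle point; optimal play is mixed.
II is strictly dominated by III, so Row never plays it.
C1 is strictly dominated by C2 (it gives Row strictly more in every row), so Column never plays it.
On the remaining 2×2 (I, III vs C2, C3):
Let Row play I with probability p. Expected payoff against C2: 0p + (-6)(1−p) = 6p − 6; against C3: (-8)p + (-4)(1−p) = −4p − 4.
Setting these equal: 6p − 6 = −4p − 4 ⇒ 10p = 2 ⇒ p = 1/5, and the value is (6)·(1/5) − 6 = -24/5.
For Column: with q = P(C2), equating I's and III's payoffs gives 8q − 8 = −2q − 4 ⇒ q = 2/5.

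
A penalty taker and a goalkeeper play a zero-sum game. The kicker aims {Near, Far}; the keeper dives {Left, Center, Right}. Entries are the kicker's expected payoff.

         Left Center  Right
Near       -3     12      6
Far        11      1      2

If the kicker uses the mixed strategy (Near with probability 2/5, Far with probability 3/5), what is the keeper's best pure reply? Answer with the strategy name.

Right

If the keeper plays Left, the kicker's expected payoff is (2/5)·(-3) + (3/5)·11 = 27/5.
If the keeper plays Center, the kicker's expected payoff is (2/5)·12 + (3/5)·1 = 27/5.
If the keeper plays Right, the kicker's expected payoff is (2/5)·6 + (3/5)·2 = 18/5.
The keeper minimizes the kicker's payoff; the smallest is 18/5, so the best response is Right.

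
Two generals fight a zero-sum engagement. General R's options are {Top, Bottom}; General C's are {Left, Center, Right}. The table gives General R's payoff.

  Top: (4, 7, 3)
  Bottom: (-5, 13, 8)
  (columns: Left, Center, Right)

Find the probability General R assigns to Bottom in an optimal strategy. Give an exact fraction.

1/14

Row minima: Top → 3, Bottom → -5; maximin = 3.
Column maxima: Left → 4, Center → 13, Right → 8; minimax = 4.
3 ≠ 4, so there is no saddle point; optimal play is mixed.
Center is strictly dominated by Left (it gives General R strictly more in every row), so General C never plays it.
On the remaining 2×2 (Top, Bottom vs Left, Right):
Let General R play Top with probability p. Expected payoff against Left: 4p + (-5)(1−p) = 9p − 5; against Right: 3p + 8(1−p) = −5p + 8.
Setting these equal: 9p − 5 = −5p + 8 ⇒ 14p = 13 ⇒ p = 13/14, and the value is (9)·(13/14) − 5 = 47/14.
For General C: with q = P(Left), equating Top's and Bottom's payoffs gives q + 3 = −13q + 8 ⇒ q = 5/14.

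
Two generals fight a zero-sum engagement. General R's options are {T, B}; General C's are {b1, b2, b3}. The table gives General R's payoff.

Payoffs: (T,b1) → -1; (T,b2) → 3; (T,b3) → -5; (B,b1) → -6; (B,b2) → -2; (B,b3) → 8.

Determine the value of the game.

-19/9

Row minima: T → -5, B → -6; maximin = -5.
Column maxima: b1 → -1, b2 → 3, b3 → 8; minimax = -1.
-5 ≠ -1, so there is no saddle point; optimal play is mixed.
b2 is strictly dominated by b1 (it gives General R strictly more in every row), so General C never plays it.
On the remaining 2×2 (T, B vs b1, b3):
Let General R play T with probability p. Expected payoff against b1: (-1)p + (-6)(1−p) = 5p − 6; against b3: (-5)p + 8(1−p) = −13p + 8.
Setting these equal: 5p − 6 = −13p + 8 ⇒ 18p = 14 ⇒ p = 7/9, and the value is (5)·(7/9) − 6 = -19/9.
For General C: with q = P(b1), equating T's and B's payoffs gives 4q − 5 = −14q + 8 ⇒ q = 13/18.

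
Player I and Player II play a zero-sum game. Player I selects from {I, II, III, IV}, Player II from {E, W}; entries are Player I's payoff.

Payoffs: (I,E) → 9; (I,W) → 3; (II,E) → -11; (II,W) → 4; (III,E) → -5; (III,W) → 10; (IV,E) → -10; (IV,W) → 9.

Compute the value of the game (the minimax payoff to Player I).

Row minima: I → 3, II → -11, III → -5, IV → -10; maximin = 3.
Column maxima: E → 9, W → 10; minimax = 9.
3 ≠ 9, so there is no saddle point; optimal play is mixed.
II is strictly dominated by III, so Player I never plays it.
IV is strictly dominated by III, so Player I never plays it.
On the remaining 2×2 (I, III vs E, W):
Let Player I play I with probability p. Expected payoff against E: 9p + (-5)(1−p) = 14p − 5; against W: 3p + 10(1−p) = −7p + 10.
Setting these equal: 14p − 5 = −7p + 10 ⇒ 21p = 15 ⇒ p = 5/7, and the value is (14)·(5/7) − 5 = 5.
For Player II: with q = P(E), equating I's and III's payoffs gives 6q + 3 = −15q + 10 ⇒ q = 1/3.

5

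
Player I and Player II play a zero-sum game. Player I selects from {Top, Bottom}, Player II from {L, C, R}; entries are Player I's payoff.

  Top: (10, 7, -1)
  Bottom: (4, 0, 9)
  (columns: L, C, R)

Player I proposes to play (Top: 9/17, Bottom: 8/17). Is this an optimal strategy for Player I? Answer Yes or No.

Yes

Against L this mix gives (9/17)·10 + (8/17)·4 = 122/17.
Against C this mix gives (9/17)·7 + (8/17)·0 = 63/17.
Against R this mix gives (9/17)·(-1) + (8/17)·9 = 63/17.
All of Player II's active replies (C, R) yield 63/17, and no column does worse for Player I. The mix makes Player II indifferent and guarantees 63/17, so it is optimal.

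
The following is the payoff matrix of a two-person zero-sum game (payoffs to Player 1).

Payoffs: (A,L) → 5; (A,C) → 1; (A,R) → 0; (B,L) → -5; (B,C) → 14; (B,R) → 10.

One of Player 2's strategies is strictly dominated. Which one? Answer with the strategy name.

C

R holds Player 1's payoff strictly below C in every row: 0 < 1, 10 < 14.
So C is strictly dominated for Player 2.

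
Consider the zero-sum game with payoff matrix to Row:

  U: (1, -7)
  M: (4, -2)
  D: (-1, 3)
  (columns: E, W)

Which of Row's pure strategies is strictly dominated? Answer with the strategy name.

M gives a strictly higher payoff than U against every column: 4 > 1, -2 > -7.
So U is strictly dominated and Row never plays it.

U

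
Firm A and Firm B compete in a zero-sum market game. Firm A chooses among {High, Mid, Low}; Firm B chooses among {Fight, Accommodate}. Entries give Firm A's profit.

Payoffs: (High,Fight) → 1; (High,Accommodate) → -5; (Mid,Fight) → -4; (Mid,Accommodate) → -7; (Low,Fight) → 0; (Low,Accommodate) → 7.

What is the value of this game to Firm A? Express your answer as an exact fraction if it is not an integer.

Row minima: High → -5, Mid → -7, Low → 0; maximin = 0.
Column maxima: Fight → 1, Accommodate → 7; minimax = 1.
0 ≠ 1, so there is no saddle point; optimal play is mixed.
Mid is strictly dominated by High, so Firm A never plays it.
On the remaining 2×2 (High, Low vs Fight, Accommodate):
Let Firm A play High with probability p. Expected payoff against Fight: 1p + 0(1−p) = p; against Accommodate: (-5)p + 7(1−p) = −12p + 7.
Setting these equal: p = −12p + 7 ⇒ 13p = 7 ⇒ p = 7/13, and the value is (1)·(7/13) = 7/13.
For Firm B: with q = P(Fight), equating High's and Low's payoffs gives 6q − 5 = −7q + 7 ⇒ q = 12/13.

7/13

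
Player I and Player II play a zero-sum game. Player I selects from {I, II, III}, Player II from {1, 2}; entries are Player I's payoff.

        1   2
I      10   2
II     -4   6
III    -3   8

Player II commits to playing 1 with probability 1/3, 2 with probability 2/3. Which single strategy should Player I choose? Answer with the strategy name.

Expected payoff of I: (1/3)·10 + (2/3)·2 = 14/3.
Expected payoff of II: (1/3)·(-4) + (2/3)·6 = 8/3.
Expected payoff of III: (1/3)·(-3) + (2/3)·8 = 13/3.
The largest is 14/3, so Player I's best response is I.

I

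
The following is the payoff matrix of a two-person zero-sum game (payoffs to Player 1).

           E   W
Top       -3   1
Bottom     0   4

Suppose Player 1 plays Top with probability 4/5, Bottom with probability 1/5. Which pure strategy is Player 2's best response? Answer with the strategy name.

If Player 2 plays E, Player 1's expected payoff is (4/5)·(-3) + (1/5)·0 = -12/5.
If Player 2 plays W, Player 1's expected payoff is (4/5)·1 + (1/5)·4 = 8/5.
Player 2 minimizes Player 1's payoff; the smallest is -12/5, so the best response is E.

E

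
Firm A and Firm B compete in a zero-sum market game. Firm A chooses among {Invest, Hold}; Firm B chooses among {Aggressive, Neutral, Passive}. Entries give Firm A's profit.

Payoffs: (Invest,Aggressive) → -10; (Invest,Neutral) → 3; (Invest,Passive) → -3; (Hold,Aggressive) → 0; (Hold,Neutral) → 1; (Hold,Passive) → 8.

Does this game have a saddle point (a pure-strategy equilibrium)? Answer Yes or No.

Row minima: Invest → -10, Hold → 0; maximin = 0.
Column maxima: Aggressive → 0, Neutral → 3, Passive → 8; minimax = 0.
maximin = minimax = 0, so a saddle point exists.

Yes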